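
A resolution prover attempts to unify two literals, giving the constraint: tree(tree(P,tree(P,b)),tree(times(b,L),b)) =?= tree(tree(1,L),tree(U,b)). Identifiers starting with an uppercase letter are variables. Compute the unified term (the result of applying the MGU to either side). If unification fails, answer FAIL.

tree(tree(1,tree(1,b)),tree(times(b,tree(1,b)),b))

Decompose tree/2: tree(P,tree(P,b)) =?= tree(1,L),  tree(times(b,L),b) =?= tree(U,b).
Decompose tree/2: P =?= 1,  tree(P,b) =?= L.
Bind P := 1; substituting into the one remaining equation that mentions P gives: tree(1,b) =?= L.
Bind L := tree(1,b); substituting into the remaining equation gives: tree(times(b,tree(1,b)),b) =?= tree(U,b).
Decompose tree/2: times(b,tree(1,b)) =?= U,  b =?= b.
Bind U := times(b,tree(1,b)); no other remaining equation mentions U.
Delete trivial equation b =?= b.
Applying the MGU to either side gives tree(tree(1,tree(1,b)),tree(times(b,tree(1,b)),b)).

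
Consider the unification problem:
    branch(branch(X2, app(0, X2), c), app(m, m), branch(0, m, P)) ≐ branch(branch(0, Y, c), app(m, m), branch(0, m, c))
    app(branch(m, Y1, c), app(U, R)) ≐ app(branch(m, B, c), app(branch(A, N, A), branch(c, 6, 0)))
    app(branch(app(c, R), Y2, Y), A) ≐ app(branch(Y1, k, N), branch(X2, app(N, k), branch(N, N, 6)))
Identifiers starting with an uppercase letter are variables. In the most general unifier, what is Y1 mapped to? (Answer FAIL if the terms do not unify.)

app(c, branch(c, 6, 0))

Decompose branch/3: branch(X2, app(0, X2), c) ≐ branch(0, Y, c),  app(m, m) ≐ app(m, m),  branch(0, m, P) ≐ branch(0, m, c).
Decompose branch/3: X2 ≐ 0,  app(0, X2) ≐ Y,  c ≐ c.
Bind X2 := 0; substituting into the 2 remaining equations that mention X2 gives: app(0, 0) ≐ Y,  app(branch(app(c, R), Y2, Y), A) ≐ app(branch(Y1, k, N), branch(0, app(N, k), branch(N, N, 6))).
Bind Y := app(0, 0); substituting into the one remaining equation that mentions Y gives: app(branch(app(c, R), Y2, app(0, 0)), A) ≐ app(branch(Y1, k, N), branch(0, app(N, k), branch(N, N, 6))).
Delete trivial equation c ≐ c.
Delete trivial equation app(m, m) ≐ app(m, m).
Decompose branch/3: 0 ≐ 0,  m ≐ m,  P ≐ c.
Delete trivial equation 0 ≐ 0.
Delete trivial equation m ≐ m.
Bind P := c; no other remaining equation mentions P.
Decompose app/2: branch(m, Y1, c) ≐ branch(m, B, c),  app(U, R) ≐ app(branch(A, N, A), branch(c, 6, 0)).
Decompose branch/3: m ≐ m,  Y1 ≐ B,  c ≐ c.
Delete trivial equation m ≐ m.
Bind Y1 := B; substituting into the one remaining equation that mentions Y1 gives: app(branch(app(c, R), Y2, app(0, 0)), A) ≐ app(branch(B, k, N), branch(0, app(N, k), branch(N, N, 6))).
Delete trivial equation c ≐ c.
Decompose app/2: U ≐ branch(A, N, A),  R ≐ branch(c, 6, 0).
Bind U := branch(A, N, A); no other remaining equation mentions U.
Bind R := branch(c, 6, 0); substituting into the remaining equation gives: app(branch(app(c, branch(c, 6, 0)), Y2, app(0, 0)), A) ≐ app(branch(B, k, N), branch(0, app(N, k), branch(N, N, 6))).
Decompose app/2: branch(app(c, branch(c, 6, 0)), Y2, app(0, 0)) ≐ branch(B, k, N),  A ≐ branch(0, app(N, k), branch(N, N, 6)).
Decompose branch/3: app(c, branch(c, 6, 0)) ≐ B,  Y2 ≐ k,  app(0, 0) ≐ N.
Bind B := app(c, branch(c, 6, 0)); no other remaining equation mentions B. Substituting into the earlier binding gives Y1 := app(c, branch(c, 6, 0)).
Bind Y2 := k; no other remaining equation mentions Y2.
Bind N := app(0, 0); substituting into the remaining equation gives: A ≐ branch(0, app(app(0, 0), k), branch(app(0, 0), app(0, 0), 6)). Substituting into the earlier binding gives U := branch(A, app(0, 0), A).
Bind A := branch(0, app(app(0, 0), k), branch(app(0, 0), app(0, 0), 6)). Substituting into the earlier binding gives U := branch(branch(0, app(app(0, 0), k), branch(app(0, 0), app(0, 0), 6)), app(0, 0), branch(0, app(app(0, 0), k), branch(app(0, 0), app(0, 0), 6))).
MGU = { X2 := 0, Y := app(0, 0), P := c, Y1 := app(c, branch(c, 6, 0)), U := branch(branch(0, app(app(0, 0), k), branch(app(0, 0), app(0, 0), 6)), app(0, 0), branch(0, app(app(0, 0), k), branch(app(0, 0), app(0, 0), 6))), R := branch(c, 6, 0), B := app(c, branch(c, 6, 0)), Y2 := k, N := app(0, 0), A := branch(0, app(app(0, 0), k), branch(app(0, 0), app(0, 0), 6)) }, so Y1 := app(c, branch(c, 6, 0)).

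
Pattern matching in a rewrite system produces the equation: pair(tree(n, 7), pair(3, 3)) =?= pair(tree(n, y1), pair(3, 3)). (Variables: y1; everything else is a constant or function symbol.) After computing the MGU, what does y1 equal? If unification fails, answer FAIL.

7

Decompose pair/2: tree(n, 7) =?= tree(n, y1),  pair(3, 3) =?= pair(3, 3).
Decompose tree/2: n =?= n,  7 =?= y1.
Delete trivial equation n =?= n.
Bind y1 := 7; no other remaining equation mentions y1.
Delete trivial equation pair(3, 3) =?= pair(3, 3).
MGU = { y1 ↦ 7 }, so y1 ↦ 7.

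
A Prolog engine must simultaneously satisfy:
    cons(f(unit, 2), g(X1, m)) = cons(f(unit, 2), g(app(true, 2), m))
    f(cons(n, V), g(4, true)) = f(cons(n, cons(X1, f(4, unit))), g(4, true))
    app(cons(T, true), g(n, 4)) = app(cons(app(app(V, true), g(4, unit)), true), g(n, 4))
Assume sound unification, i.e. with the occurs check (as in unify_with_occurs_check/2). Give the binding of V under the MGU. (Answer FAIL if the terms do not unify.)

cons(app(true, 2), f(4, unit))

Decompose cons/2: f(unit, 2) = f(unit, 2),  g(X1, m) = g(app(true, 2), m).
Delete trivial equation f(unit, 2) = f(unit, 2).
Decompose g/2: X1 = app(true, 2),  m = m.
Bind X1 := app(true, 2); substituting into the one remaining equation that mentions X1 gives: f(cons(n, V), g(4, true)) = f(cons(n, cons(app(true, 2), f(4, unit))), g(4, true)).
Delete trivial equation m = m.
Decompose f/2: cons(n, V) = cons(n, cons(app(true, 2), f(4, unit))),  g(4, true) = g(4, true).
Decompose cons/2: n = n,  V = cons(app(true, 2), f(4, unit)).
Delete trivial equation n = n.
Bind V := cons(app(true, 2), f(4, unit)); substituting into the one remaining equation that mentions V gives: app(cons(T, true), g(n, 4)) = app(cons(app(app(cons(app(true, 2), f(4, unit)), true), g(4, unit)), true), g(n, 4)).
Delete trivial equation g(4, true) = g(4, true).
Decompose app/2: cons(T, true) = cons(app(app(cons(app(true, 2), f(4, unit)), true), g(4, unit)), true),  g(n, 4) = g(n, 4).
Decompose cons/2: T = app(app(cons(app(true, 2), f(4, unit)), true), g(4, unit)),  true = true.
Bind T := app(app(cons(app(true, 2), f(4, unit)), true), g(4, unit)); no other remaining equation mentions T.
Delete trivial equation true = true.
Delete trivial equation g(n, 4) = g(n, 4).
MGU = { X1 = app(true, 2), V = cons(app(true, 2), f(4, unit)), T = app(app(cons(app(true, 2), f(4, unit)), true), g(4, unit)) }, so V = cons(app(true, 2), f(4, unit)).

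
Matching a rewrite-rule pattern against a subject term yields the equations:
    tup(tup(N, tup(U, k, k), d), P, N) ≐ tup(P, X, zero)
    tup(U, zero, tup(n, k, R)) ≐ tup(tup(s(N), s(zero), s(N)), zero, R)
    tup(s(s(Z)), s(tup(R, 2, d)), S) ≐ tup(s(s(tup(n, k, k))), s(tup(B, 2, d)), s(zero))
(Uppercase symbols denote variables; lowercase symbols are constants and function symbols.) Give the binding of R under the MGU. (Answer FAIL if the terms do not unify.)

FAIL

Decompose tup/3: tup(N, tup(U, k, k), d) ≐ P,  P ≐ X,  N ≐ zero.
Bind P := tup(N, tup(U, k, k), d); substituting into the one remaining equation that mentions P gives: tup(N, tup(U, k, k), d) ≐ X.
Bind X := tup(N, tup(U, k, k), d); no other remaining equation mentions X.
Bind N := zero; substituting into the one remaining equation that mentions N gives: tup(U, zero, tup(n, k, R)) ≐ tup(tup(s(zero), s(zero), s(zero)), zero, R). Substituting into the earlier bindings gives P := tup(zero, tup(U, k, k), d), X := tup(zero, tup(U, k, k), d).
Decompose tup/3: U ≐ tup(s(zero), s(zero), s(zero)),  zero ≐ zero,  tup(n, k, R) ≐ R.
Bind U := tup(s(zero), s(zero), s(zero)); no other remaining equation mentions U. Substituting into the earlier bindings gives P := tup(zero, tup(tup(s(zero), s(zero), s(zero)), k, k), d), X := tup(zero, tup(tup(s(zero), s(zero), s(zero)), k, k), d).
Delete trivial equation zero ≐ zero.
Occurs check fails: R occurs in tup(n, k, R); the equation R ≐ tup(n, k, R) has no finite solution.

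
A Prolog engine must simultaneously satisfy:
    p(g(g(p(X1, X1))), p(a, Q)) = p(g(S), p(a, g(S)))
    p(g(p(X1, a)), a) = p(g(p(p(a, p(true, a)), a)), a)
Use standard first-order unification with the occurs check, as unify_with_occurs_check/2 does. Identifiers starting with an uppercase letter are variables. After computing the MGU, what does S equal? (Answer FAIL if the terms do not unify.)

Decompose p/2: g(g(p(X1, X1))) = g(S),  p(a, Q) = p(a, g(S)).
Decompose g/1: g(p(X1, X1)) = S.
Bind S := g(p(X1, X1)); substituting into the one remaining equation that mentions S gives: p(a, Q) = p(a, g(g(p(X1, X1)))).
Decompose p/2: a = a,  Q = g(g(p(X1, X1))).
Delete trivial equation a = a.
Bind Q := g(g(p(X1, X1))); no other remaining equation mentions Q.
Decompose p/2: g(p(X1, a)) = g(p(p(a, p(true, a)), a)),  a = a.
Decompose g/1: p(X1, a) = p(p(a, p(true, a)), a).
Decompose p/2: X1 = p(a, p(true, a)),  a = a.
Bind X1 := p(a, p(true, a)); no other remaining equation mentions X1. Substituting into the earlier bindings gives S := g(p(p(a, p(true, a)), p(a, p(true, a)))), Q := g(g(p(p(a, p(true, a)), p(a, p(true, a))))).
Delete trivial equation a = a.
Delete trivial equation a = a.
MGU = { S ↦ g(p(p(a, p(true, a)), p(a, p(true, a)))), Q ↦ g(g(p(p(a, p(true, a)), p(a, p(true, a))))), X1 ↦ p(a, p(true, a)) }, so S ↦ g(p(p(a, p(true, a)), p(a, p(true, a)))).

g(p(p(a, p(true, a)), p(a, p(true, a))))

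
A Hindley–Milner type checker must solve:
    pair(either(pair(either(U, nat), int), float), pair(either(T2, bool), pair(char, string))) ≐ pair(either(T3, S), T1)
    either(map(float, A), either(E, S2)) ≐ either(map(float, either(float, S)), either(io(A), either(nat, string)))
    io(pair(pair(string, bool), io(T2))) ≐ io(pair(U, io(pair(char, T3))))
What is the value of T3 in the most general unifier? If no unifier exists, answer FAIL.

pair(either(pair(string, bool), nat), int)

Decompose pair/2: either(pair(either(U, nat), int), float) ≐ either(T3, S),  pair(either(T2, bool), pair(char, string)) ≐ T1.
Decompose either/2: pair(either(U, nat), int) ≐ T3,  float ≐ S.
Bind T3 := pair(either(U, nat), int); substituting into the one remaining equation that mentions T3 gives: io(pair(pair(string, bool), io(T2))) ≐ io(pair(U, io(pair(char, pair(either(U, nat), int))))).
Bind S := float; substituting into the one remaining equation that mentions S gives: either(map(float, A), either(E, S2)) ≐ either(map(float, either(float, float)), either(io(A), either(nat, string))).
Bind T1 := pair(either(T2, bool), pair(char, string)); no other remaining equation mentions T1.
Decompose either/2: map(float, A) ≐ map(float, either(float, float)),  either(E, S2) ≐ either(io(A), either(nat, string)).
Decompose map/2: float ≐ float,  A ≐ either(float, float).
Delete trivial equation float ≐ float.
Bind A := either(float, float); substituting into the one remaining equation that mentions A gives: either(E, S2) ≐ either(io(either(float, float)), either(nat, string)).
Decompose either/2: E ≐ io(either(float, float)),  S2 ≐ either(nat, string).
Bind E := io(either(float, float)); no other remaining equation mentions E.
Bind S2 := either(nat, string); no other remaining equation mentions S2.
Decompose io/1: pair(pair(string, bool), io(T2)) ≐ pair(U, io(pair(char, pair(either(U, nat), int)))).
Decompose pair/2: pair(string, bool) ≐ U,  io(T2) ≐ io(pair(char, pair(either(U, nat), int))).
Bind U := pair(string, bool); substituting into the remaining equation gives: io(T2) ≐ io(pair(char, pair(either(pair(string, bool), nat), int))). Substituting into the earlier binding gives T3 := pair(either(pair(string, bool), nat), int).
Decompose io/1: T2 ≐ pair(char, pair(either(pair(string, bool), nat), int)).
Bind T2 := pair(char, pair(either(pair(string, bool), nat), int)). Substituting into the earlier binding gives T1 := pair(either(pair(char, pair(either(pair(string, bool), nat), int)), bool), pair(char, string)).
MGU = { T3 ↦ pair(either(pair(string, bool), nat), int), S ↦ float, T1 ↦ pair(either(pair(char, pair(either(pair(string, bool), nat), int)), bool), pair(char, string)), A ↦ either(float, float), E ↦ io(either(float, float)), S2 ↦ either(nat, string), U ↦ pair(string, bool), T2 ↦ pair(char, pair(either(pair(string, bool), nat), int)) }, so T3 ↦ pair(either(pair(string, bool), nat), int).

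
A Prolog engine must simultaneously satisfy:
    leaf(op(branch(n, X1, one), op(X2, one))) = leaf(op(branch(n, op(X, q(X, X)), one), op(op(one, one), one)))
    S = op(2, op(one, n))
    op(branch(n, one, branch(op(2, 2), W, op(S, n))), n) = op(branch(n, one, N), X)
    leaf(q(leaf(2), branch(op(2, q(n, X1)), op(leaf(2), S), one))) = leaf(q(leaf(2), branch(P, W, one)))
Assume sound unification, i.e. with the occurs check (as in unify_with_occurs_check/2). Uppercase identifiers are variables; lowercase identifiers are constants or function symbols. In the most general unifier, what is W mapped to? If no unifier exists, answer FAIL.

Decompose leaf/1: op(branch(n, X1, one), op(X2, one)) = op(branch(n, op(X, q(X, X)), one), op(op(one, one), one)).
Decompose op/2: branch(n, X1, one) = branch(n, op(X, q(X, X)), one),  op(X2, one) = op(op(one, one), one).
Decompose branch/3: n = n,  X1 = op(X, q(X, X)),  one = one.
Delete trivial equation n = n.
Bind X1 := op(X, q(X, X)); substituting into the one remaining equation that mentions X1 gives: leaf(q(leaf(2), branch(op(2, q(n, op(X, q(X, X)))), op(leaf(2), S), one))) = leaf(q(leaf(2), branch(P, W, one))).
Delete trivial equation one = one.
Decompose op/2: X2 = op(one, one),  one = one.
Bind X2 := op(one, one); no other remaining equation mentions X2.
Delete trivial equation one = one.
Bind S := op(2, op(one, n)); substituting into the remaining equations gives: op(branch(n, one, branch(op(2, 2), W, op(op(2, op(one, n)), n))), n) = op(branch(n, one, N), X),  leaf(q(leaf(2), branch(op(2, q(n, op(X, q(X, X)))), op(leaf(2), op(2, op(one, n))), one))) = leaf(q(leaf(2), branch(P, W, one))).
Decompose op/2: branch(n, one, branch(op(2, 2), W, op(op(2, op(one, n)), n))) = branch(n, one, N),  n = X.
Decompose branch/3: n = n,  one = one,  branch(op(2, 2), W, op(op(2, op(one, n)), n)) = N.
Delete trivial equation n = n.
Delete trivial equation one = one.
Bind N := branch(op(2, 2), W, op(op(2, op(one, n)), n)); no other remaining equation mentions N.
Bind X := n; substituting into the remaining equation gives: leaf(q(leaf(2), branch(op(2, q(n, op(n, q(n, n)))), op(leaf(2), op(2, op(one, n))), one))) = leaf(q(leaf(2), branch(P, W, one))). Substituting into the earlier binding gives X1 := op(n, q(n, n)).
Decompose leaf/1: q(leaf(2), branch(op(2, q(n, op(n, q(n, n)))), op(leaf(2), op(2, op(one, n))), one)) = q(leaf(2), branch(P, W, one)).
Decompose q/2: leaf(2) = leaf(2),  branch(op(2, q(n, op(n, q(n, n)))), op(leaf(2), op(2, op(one, n))), one) = branch(P, W, one).
Delete trivial equation leaf(2) = leaf(2).
Decompose branch/3: op(2, q(n, op(n, q(n, n)))) = P,  op(leaf(2), op(2, op(one, n))) = W,  one = one.
Bind P := op(2, q(n, op(n, q(n, n)))); no other remaining equation mentions P.
Bind W := op(leaf(2), op(2, op(one, n))); no other remaining equation mentions W. Substituting into the earlier binding gives N := branch(op(2, 2), op(leaf(2), op(2, op(one, n))), op(op(2, op(one, n)), n)).
Delete trivial equation one = one.
MGU = { X1 ↦ op(n, q(n, n)), X2 ↦ op(one, one), S ↦ op(2, op(one, n)), N ↦ branch(op(2, 2), op(leaf(2), op(2, op(one, n))), op(op(2, op(one, n)), n)), X ↦ n, P ↦ op(2, q(n, op(n, q(n, n)))), W ↦ op(leaf(2), op(2, op(one, n))) }, so W ↦ op(leaf(2), op(2, op(one, n))).

op(leaf(2), op(2, op(one, n)))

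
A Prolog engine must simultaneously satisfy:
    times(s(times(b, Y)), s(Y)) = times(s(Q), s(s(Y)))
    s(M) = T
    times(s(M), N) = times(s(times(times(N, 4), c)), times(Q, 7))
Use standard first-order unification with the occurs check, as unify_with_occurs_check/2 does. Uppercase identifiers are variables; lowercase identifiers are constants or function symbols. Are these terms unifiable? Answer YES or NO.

Decompose times/2: s(times(b, Y)) = s(Q),  s(Y) = s(s(Y)).
Decompose s/1: times(b, Y) = Q.
Bind Q := times(b, Y); substituting into the one remaining equation that mentions Q gives: times(s(M), N) = times(s(times(times(N, 4), c)), times(times(b, Y), 7)).
Decompose s/1: Y = s(Y).
Occurs check fails: Y occurs in s(Y); the equation Y = s(Y) has no finite solution.

NO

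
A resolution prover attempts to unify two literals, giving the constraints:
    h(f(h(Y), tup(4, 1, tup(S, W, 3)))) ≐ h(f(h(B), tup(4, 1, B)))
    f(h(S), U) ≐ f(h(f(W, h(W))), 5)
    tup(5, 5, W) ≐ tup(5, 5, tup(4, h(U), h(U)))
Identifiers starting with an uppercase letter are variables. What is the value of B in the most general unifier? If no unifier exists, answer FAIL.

Decompose h/1: f(h(Y), tup(4, 1, tup(S, W, 3))) ≐ f(h(B), tup(4, 1, B)).
Decompose f/2: h(Y) ≐ h(B),  tup(4, 1, tup(S, W, 3)) ≐ tup(4, 1, B).
Decompose h/1: Y ≐ B.
Bind Y := B; no other remaining equation mentions Y.
Decompose tup/3: 4 ≐ 4,  1 ≐ 1,  tup(S, W, 3) ≐ B.
Delete trivial equation 4 ≐ 4.
Delete trivial equation 1 ≐ 1.
Bind B := tup(S, W, 3); no other remaining equation mentions B. Substituting into the earlier binding gives Y := tup(S, W, 3).
Decompose f/2: h(S) ≐ h(f(W, h(W))),  U ≐ 5.
Decompose h/1: S ≐ f(W, h(W)).
Bind S := f(W, h(W)); no other remaining equation mentions S. Substituting into the earlier bindings gives Y := tup(f(W, h(W)), W, 3), B := tup(f(W, h(W)), W, 3).
Bind U := 5; substituting into the remaining equation gives: tup(5, 5, W) ≐ tup(5, 5, tup(4, h(5), h(5))).
Decompose tup/3: 5 ≐ 5,  5 ≐ 5,  W ≐ tup(4, h(5), h(5)).
Delete trivial equation 5 ≐ 5.
Delete trivial equation 5 ≐ 5.
Bind W := tup(4, h(5), h(5)). Substituting into the earlier bindings gives Y := tup(f(tup(4, h(5), h(5)), h(tup(4, h(5), h(5)))), tup(4, h(5), h(5)), 3), B := tup(f(tup(4, h(5), h(5)), h(tup(4, h(5), h(5)))), tup(4, h(5), h(5)), 3), S := f(tup(4, h(5), h(5)), h(tup(4, h(5), h(5)))).
MGU = { Y ↦ tup(f(tup(4, h(5), h(5)), h(tup(4, h(5), h(5)))), tup(4, h(5), h(5)), 3), B ↦ tup(f(tup(4, h(5), h(5)), h(tup(4, h(5), h(5)))), tup(4, h(5), h(5)), 3), S ↦ f(tup(4, h(5), h(5)), h(tup(4, h(5), h(5)))), U ↦ 5, W ↦ tup(4, h(5), h(5)) }, so B ↦ tup(f(tup(4, h(5), h(5)), h(tup(4, h(5), h(5)))), tup(4, h(5), h(5)), 3).

tup(f(tup(4, h(5), h(5)), h(tup(4, h(5), h(5)))), tup(4, h(5), h(5)), 3)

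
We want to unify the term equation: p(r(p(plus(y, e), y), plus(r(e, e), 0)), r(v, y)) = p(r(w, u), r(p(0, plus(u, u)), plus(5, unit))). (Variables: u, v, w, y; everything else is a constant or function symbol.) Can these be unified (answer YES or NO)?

YES

Decompose p/2: r(p(plus(y, e), y), plus(r(e, e), 0)) = r(w, u),  r(v, y) = r(p(0, plus(u, u)), plus(5, unit)).
Decompose r/2: p(plus(y, e), y) = w,  plus(r(e, e), 0) = u.
Bind w := p(plus(y, e), y); no other remaining equation mentions w.
Bind u := plus(r(e, e), 0); substituting into the remaining equation gives: r(v, y) = r(p(0, plus(plus(r(e, e), 0), plus(r(e, e), 0))), plus(5, unit)).
Decompose r/2: v = p(0, plus(plus(r(e, e), 0), plus(r(e, e), 0))),  y = plus(5, unit).
Bind v := p(0, plus(plus(r(e, e), 0), plus(r(e, e), 0))); no other remaining equation mentions v.
Bind y := plus(5, unit). Substituting into the earlier binding gives w := p(plus(plus(5, unit), e), plus(5, unit)).
No equations remain and no clash or occurs-check failure arose, so a unifier exists.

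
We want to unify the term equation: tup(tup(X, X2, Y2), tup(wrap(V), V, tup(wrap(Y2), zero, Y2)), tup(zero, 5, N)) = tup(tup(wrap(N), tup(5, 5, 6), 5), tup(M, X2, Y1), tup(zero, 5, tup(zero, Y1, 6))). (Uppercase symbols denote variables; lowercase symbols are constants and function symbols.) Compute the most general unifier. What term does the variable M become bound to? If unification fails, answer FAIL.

Decompose tup/3: tup(X, X2, Y2) = tup(wrap(N), tup(5, 5, 6), 5),  tup(wrap(V), V, tup(wrap(Y2), zero, Y2)) = tup(M, X2, Y1),  tup(zero, 5, N) = tup(zero, 5, tup(zero, Y1, 6)).
Decompose tup/3: X = wrap(N),  X2 = tup(5, 5, 6),  Y2 = 5.
Bind X := wrap(N); no other remaining equation mentions X.
Bind X2 := tup(5, 5, 6); substituting into the one remaining equation that mentions X2 gives: tup(wrap(V), V, tup(wrap(Y2), zero, Y2)) = tup(M, tup(5, 5, 6), Y1).
Bind Y2 := 5; substituting into the one remaining equation that mentions Y2 gives: tup(wrap(V), V, tup(wrap(5), zero, 5)) = tup(M, tup(5, 5, 6), Y1).
Decompose tup/3: wrap(V) = M,  V = tup(5, 5, 6),  tup(wrap(5), zero, 5) = Y1.
Bind M := wrap(V); no other remaining equation mentions M.
Bind V := tup(5, 5, 6); no other remaining equation mentions V. Substituting into the earlier binding gives M := wrap(tup(5, 5, 6)).
Bind Y1 := tup(wrap(5), zero, 5); substituting into the remaining equation gives: tup(zero, 5, N) = tup(zero, 5, tup(zero, tup(wrap(5), zero, 5), 6)).
Decompose tup/3: zero = zero,  5 = 5,  N = tup(zero, tup(wrap(5), zero, 5), 6).
Delete trivial equation zero = zero.
Delete trivial equation 5 = 5.
Bind N := tup(zero, tup(wrap(5), zero, 5), 6). Substituting into the earlier binding gives X := wrap(tup(zero, tup(wrap(5), zero, 5), 6)).
MGU = { X := wrap(tup(zero, tup(wrap(5), zero, 5), 6)), X2 := tup(5, 5, 6), Y2 := 5, M := wrap(tup(5, 5, 6)), V := tup(5, 5, 6), Y1 := tup(wrap(5), zero, 5), N := tup(zero, tup(wrap(5), zero, 5), 6) }, so M := wrap(tup(5, 5, 6)).

wrap(tup(5, 5, 6))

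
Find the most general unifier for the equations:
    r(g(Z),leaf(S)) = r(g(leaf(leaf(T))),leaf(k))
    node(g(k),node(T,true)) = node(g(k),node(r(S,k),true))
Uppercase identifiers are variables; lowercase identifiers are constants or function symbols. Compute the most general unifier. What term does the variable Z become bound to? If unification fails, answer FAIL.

leaf(leaf(r(k,k)))

Decompose r/2: g(Z) = g(leaf(leaf(T))),  leaf(S) = leaf(k).
Decompose g/1: Z = leaf(leaf(T)).
Bind Z := leaf(leaf(T)); no other remaining equation mentions Z.
Decompose leaf/1: S = k.
Bind S := k; substituting into the remaining equation gives: node(g(k),node(T,true)) = node(g(k),node(r(k,k),true)).
Decompose node/2: g(k) = g(k),  node(T,true) = node(r(k,k),true).
Delete trivial equation g(k) = g(k).
Decompose node/2: T = r(k,k),  true = true.
Bind T := r(k,k); no other remaining equation mentions T. Substituting into the earlier binding gives Z := leaf(leaf(r(k,k))).
Delete trivial equation true = true.
MGU = { Z -> leaf(leaf(r(k,k))), S -> k, T -> r(k,k) }, so Z -> leaf(leaf(r(k,k))).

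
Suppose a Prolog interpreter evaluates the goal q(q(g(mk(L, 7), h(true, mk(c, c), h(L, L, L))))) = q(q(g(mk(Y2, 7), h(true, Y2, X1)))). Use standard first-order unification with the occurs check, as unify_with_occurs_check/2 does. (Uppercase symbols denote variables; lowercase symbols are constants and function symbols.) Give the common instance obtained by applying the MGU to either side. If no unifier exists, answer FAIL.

q(q(g(mk(mk(c, c), 7), h(true, mk(c, c), h(mk(c, c), mk(c, c), mk(c, c))))))

Decompose q/1: q(g(mk(L, 7), h(true, mk(c, c), h(L, L, L)))) = q(g(mk(Y2, 7), h(true, Y2, X1))).
Decompose q/1: g(mk(L, 7), h(true, mk(c, c), h(L, L, L))) = g(mk(Y2, 7), h(true, Y2, X1)).
Decompose g/2: mk(L, 7) = mk(Y2, 7),  h(true, mk(c, c), h(L, L, L)) = h(true, Y2, X1).
Decompose mk/2: L = Y2,  7 = 7.
Bind L := Y2; substituting into the one remaining equation that mentions L gives: h(true, mk(c, c), h(Y2, Y2, Y2)) = h(true, Y2, X1).
Delete trivial equation 7 = 7.
Decompose h/3: true = true,  mk(c, c) = Y2,  h(Y2, Y2, Y2) = X1.
Delete trivial equation true = true.
Bind Y2 := mk(c, c); substituting into the remaining equation gives: h(mk(c, c), mk(c, c), mk(c, c)) = X1. Substituting into the earlier binding gives L := mk(c, c).
Bind X1 := h(mk(c, c), mk(c, c), mk(c, c)).
Applying the MGU to either side gives q(q(g(mk(mk(c, c), 7), h(true, mk(c, c), h(mk(c, c), mk(c, c), mk(c, c)))))).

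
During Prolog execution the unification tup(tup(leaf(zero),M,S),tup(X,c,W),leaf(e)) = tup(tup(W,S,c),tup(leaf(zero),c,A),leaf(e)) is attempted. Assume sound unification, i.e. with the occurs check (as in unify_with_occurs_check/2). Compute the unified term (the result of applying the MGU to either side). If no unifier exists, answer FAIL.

Decompose tup/3: tup(leaf(zero),M,S) = tup(W,S,c),  tup(X,c,W) = tup(leaf(zero),c,A),  leaf(e) = leaf(e).
Decompose tup/3: leaf(zero) = W,  M = S,  S = c.
Bind W := leaf(zero); substituting into the one remaining equation that mentions W gives: tup(X,c,leaf(zero)) = tup(leaf(zero),c,A).
Bind M := S; no other remaining equation mentions M.
Bind S := c; no other remaining equation mentions S. Substituting into the earlier binding gives M := c.
Decompose tup/3: X = leaf(zero),  c = c,  leaf(zero) = A.
Bind X := leaf(zero); no other remaining equation mentions X.
Delete trivial equation c = c.
Bind A := leaf(zero); no other remaining equation mentions A.
Delete trivial equation leaf(e) = leaf(e).
Applying the MGU to either side gives tup(tup(leaf(zero),c,c),tup(leaf(zero),c,leaf(zero)),leaf(e)).

tup(tup(leaf(zero),c,c),tup(leaf(zero),c,leaf(zero)),leaf(e))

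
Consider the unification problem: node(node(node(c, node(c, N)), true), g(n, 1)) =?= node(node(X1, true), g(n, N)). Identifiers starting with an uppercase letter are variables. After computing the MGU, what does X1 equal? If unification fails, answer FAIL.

Decompose node/2: node(node(c, node(c, N)), true) =?= node(X1, true),  g(n, 1) =?= g(n, N).
Decompose node/2: node(c, node(c, N)) =?= X1,  true =?= true.
Bind X1 := node(c, node(c, N)); no other remaining equation mentions X1.
Delete trivial equation true =?= true.
Decompose g/2: n =?= n,  1 =?= N.
Delete trivial equation n =?= n.
Bind N := 1. Substituting into the earlier binding gives X1 := node(c, node(c, 1)).
MGU = { X1 -> node(c, node(c, 1)), N -> 1 }, so X1 -> node(c, node(c, 1)).

node(c, node(c, 1))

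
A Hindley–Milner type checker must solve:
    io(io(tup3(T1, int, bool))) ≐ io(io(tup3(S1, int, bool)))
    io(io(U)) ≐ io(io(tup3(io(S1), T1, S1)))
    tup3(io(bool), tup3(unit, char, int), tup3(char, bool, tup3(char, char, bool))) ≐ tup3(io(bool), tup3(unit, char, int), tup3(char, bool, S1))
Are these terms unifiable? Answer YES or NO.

YES

Decompose io/1: io(tup3(T1, int, bool)) ≐ io(tup3(S1, int, bool)).
Decompose io/1: tup3(T1, int, bool) ≐ tup3(S1, int, bool).
Decompose tup3/3: T1 ≐ S1,  int ≐ int,  bool ≐ bool.
Bind T1 := S1; substituting into the one remaining equation that mentions T1 gives: io(io(U)) ≐ io(io(tup3(io(S1), S1, S1))).
Delete trivial equation int ≐ int.
Delete trivial equation bool ≐ bool.
Decompose io/1: io(U) ≐ io(tup3(io(S1), S1, S1)).
Decompose io/1: U ≐ tup3(io(S1), S1, S1).
Bind U := tup3(io(S1), S1, S1); no other remaining equation mentions U.
Decompose tup3/3: io(bool) ≐ io(bool),  tup3(unit, char, int) ≐ tup3(unit, char, int),  tup3(char, bool, tup3(char, char, bool)) ≐ tup3(char, bool, S1).
Delete trivial equation io(bool) ≐ io(bool).
Delete trivial equation tup3(unit, char, int) ≐ tup3(unit, char, int).
Decompose tup3/3: char ≐ char,  bool ≐ bool,  tup3(char, char, bool) ≐ S1.
Delete trivial equation char ≐ char.
Delete trivial equation bool ≐ bool.
Bind S1 := tup3(char, char, bool). Substituting into the earlier bindings gives T1 := tup3(char, char, bool), U := tup3(io(tup3(char, char, bool)), tup3(char, char, bool), tup3(char, char, bool)).
No equations remain and no clash or occurs-check failure arose, so a unifier exists.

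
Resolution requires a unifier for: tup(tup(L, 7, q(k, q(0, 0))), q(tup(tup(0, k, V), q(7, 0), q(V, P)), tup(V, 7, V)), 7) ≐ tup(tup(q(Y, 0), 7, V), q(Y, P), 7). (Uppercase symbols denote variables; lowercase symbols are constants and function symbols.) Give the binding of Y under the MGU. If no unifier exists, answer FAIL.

tup(tup(0, k, q(k, q(0, 0))), q(7, 0), q(q(k, q(0, 0)), tup(q(k, q(0, 0)), 7, q(k, q(0, 0)))))

Decompose tup/3: tup(L, 7, q(k, q(0, 0))) ≐ tup(q(Y, 0), 7, V),  q(tup(tup(0, k, V), q(7, 0), q(V, P)), tup(V, 7, V)) ≐ q(Y, P),  7 ≐ 7.
Decompose tup/3: L ≐ q(Y, 0),  7 ≐ 7,  q(k, q(0, 0)) ≐ V.
Bind L := q(Y, 0); no other remaining equation mentions L.
Delete trivial equation 7 ≐ 7.
Bind V := q(k, q(0, 0)); substituting into the one remaining equation that mentions V gives: q(tup(tup(0, k, q(k, q(0, 0))), q(7, 0), q(q(k, q(0, 0)), P)), tup(q(k, q(0, 0)), 7, q(k, q(0, 0)))) ≐ q(Y, P).
Decompose q/2: tup(tup(0, k, q(k, q(0, 0))), q(7, 0), q(q(k, q(0, 0)), P)) ≐ Y,  tup(q(k, q(0, 0)), 7, q(k, q(0, 0))) ≐ P.
Bind Y := tup(tup(0, k, q(k, q(0, 0))), q(7, 0), q(q(k, q(0, 0)), P)); no other remaining equation mentions Y. Substituting into the earlier binding gives L := q(tup(tup(0, k, q(k, q(0, 0))), q(7, 0), q(q(k, q(0, 0)), P)), 0).
Bind P := tup(q(k, q(0, 0)), 7, q(k, q(0, 0))); no other remaining equation mentions P. Substituting into the earlier bindings gives L := q(tup(tup(0, k, q(k, q(0, 0))), q(7, 0), q(q(k, q(0, 0)), tup(q(k, q(0, 0)), 7, q(k, q(0, 0))))), 0), Y := tup(tup(0, k, q(k, q(0, 0))), q(7, 0), q(q(k, q(0, 0)), tup(q(k, q(0, 0)), 7, q(k, q(0, 0))))).
Delete trivial equation 7 ≐ 7.
MGU = { L ↦ q(tup(tup(0, k, q(k, q(0, 0))), q(7, 0), q(q(k, q(0, 0)), tup(q(k, q(0, 0)), 7, q(k, q(0, 0))))), 0), V ↦ q(k, q(0, 0)), Y ↦ tup(tup(0, k, q(k, q(0, 0))), q(7, 0), q(q(k, q(0, 0)), tup(q(k, q(0, 0)), 7, q(k, q(0, 0))))), P ↦ tup(q(k, q(0, 0)), 7, q(k, q(0, 0))) }, so Y ↦ tup(tup(0, k, q(k, q(0, 0))), q(7, 0), q(q(k, q(0, 0)), tup(q(k, q(0, 0)), 7, q(k, q(0, 0))))).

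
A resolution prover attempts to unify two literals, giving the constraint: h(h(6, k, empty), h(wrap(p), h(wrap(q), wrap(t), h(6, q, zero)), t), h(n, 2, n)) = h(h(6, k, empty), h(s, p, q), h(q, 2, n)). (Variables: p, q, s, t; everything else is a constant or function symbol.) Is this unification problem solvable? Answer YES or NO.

YES

Decompose h/3: h(6, k, empty) = h(6, k, empty),  h(wrap(p), h(wrap(q), wrap(t), h(6, q, zero)), t) = h(s, p, q),  h(n, 2, n) = h(q, 2, n).
Delete trivial equation h(6, k, empty) = h(6, k, empty).
Decompose h/3: wrap(p) = s,  h(wrap(q), wrap(t), h(6, q, zero)) = p,  t = q.
Bind s := wrap(p); no other remaining equation mentions s.
Bind p := h(wrap(q), wrap(t), h(6, q, zero)); no other remaining equation mentions p. Substituting into the earlier binding gives s := wrap(h(wrap(q), wrap(t), h(6, q, zero))).
Bind t := q; no other remaining equation mentions t. Substituting into the earlier bindings gives s := wrap(h(wrap(q), wrap(q), h(6, q, zero))), p := h(wrap(q), wrap(q), h(6, q, zero)).
Decompose h/3: n = q,  2 = 2,  n = n.
Bind q := n; no other remaining equation mentions q. Substituting into the earlier bindings gives s := wrap(h(wrap(n), wrap(n), h(6, n, zero))), p := h(wrap(n), wrap(n), h(6, n, zero)), t := n.
Delete trivial equation 2 = 2.
Delete trivial equation n = n.
No equations remain and no clash or occurs-check failure arose, so a unifier exists.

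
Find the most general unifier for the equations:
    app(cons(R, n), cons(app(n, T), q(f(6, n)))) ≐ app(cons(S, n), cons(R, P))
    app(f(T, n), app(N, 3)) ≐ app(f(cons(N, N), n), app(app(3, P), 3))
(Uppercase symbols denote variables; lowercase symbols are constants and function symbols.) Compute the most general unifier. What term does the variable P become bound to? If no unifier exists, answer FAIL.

q(f(6, n))

Decompose app/2: cons(R, n) ≐ cons(S, n),  cons(app(n, T), q(f(6, n))) ≐ cons(R, P).
Decompose cons/2: R ≐ S,  n ≐ n.
Bind R := S; substituting into the one remaining equation that mentions R gives: cons(app(n, T), q(f(6, n))) ≐ cons(S, P).
Delete trivial equation n ≐ n.
Decompose cons/2: app(n, T) ≐ S,  q(f(6, n)) ≐ P.
Bind S := app(n, T); no other remaining equation mentions S. Substituting into the earlier binding gives R := app(n, T).
Bind P := q(f(6, n)); substituting into the remaining equation gives: app(f(T, n), app(N, 3)) ≐ app(f(cons(N, N), n), app(app(3, q(f(6, n))), 3)).
Decompose app/2: f(T, n) ≐ f(cons(N, N), n),  app(N, 3) ≐ app(app(3, q(f(6, n))), 3).
Decompose f/2: T ≐ cons(N, N),  n ≐ n.
Bind T := cons(N, N); no other remaining equation mentions T. Substituting into the earlier bindings gives R := app(n, cons(N, N)), S := app(n, cons(N, N)).
Delete trivial equation n ≐ n.
Decompose app/2: N ≐ app(3, q(f(6, n))),  3 ≐ 3.
Bind N := app(3, q(f(6, n))); no other remaining equation mentions N. Substituting into the earlier bindings gives R := app(n, cons(app(3, q(f(6, n))), app(3, q(f(6, n))))), S := app(n, cons(app(3, q(f(6, n))), app(3, q(f(6, n))))), T := cons(app(3, q(f(6, n))), app(3, q(f(6, n)))).
Delete trivial equation 3 ≐ 3.
MGU = { R -> app(n, cons(app(3, q(f(6, n))), app(3, q(f(6, n))))), S -> app(n, cons(app(3, q(f(6, n))), app(3, q(f(6, n))))), P -> q(f(6, n)), T -> cons(app(3, q(f(6, n))), app(3, q(f(6, n)))), N -> app(3, q(f(6, n))) }, so P -> q(f(6, n)).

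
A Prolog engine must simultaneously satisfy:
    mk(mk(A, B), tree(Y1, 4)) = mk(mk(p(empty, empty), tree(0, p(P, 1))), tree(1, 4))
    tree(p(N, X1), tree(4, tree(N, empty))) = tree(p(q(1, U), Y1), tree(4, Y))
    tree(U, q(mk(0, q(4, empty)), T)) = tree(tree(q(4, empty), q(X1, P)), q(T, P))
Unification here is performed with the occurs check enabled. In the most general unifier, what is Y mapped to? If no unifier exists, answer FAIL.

tree(q(1, tree(q(4, empty), q(1, mk(0, q(4, empty))))), empty)

Decompose mk/2: mk(A, B) = mk(p(empty, empty), tree(0, p(P, 1))),  tree(Y1, 4) = tree(1, 4).
Decompose mk/2: A = p(empty, empty),  B = tree(0, p(P, 1)).
Bind A := p(empty, empty); no other remaining equation mentions A.
Bind B := tree(0, p(P, 1)); no other remaining equation mentions B.
Decompose tree/2: Y1 = 1,  4 = 4.
Bind Y1 := 1; substituting into the one remaining equation that mentions Y1 gives: tree(p(N, X1), tree(4, tree(N, empty))) = tree(p(q(1, U), 1), tree(4, Y)).
Delete trivial equation 4 = 4.
Decompose tree/2: p(N, X1) = p(q(1, U), 1),  tree(4, tree(N, empty)) = tree(4, Y).
Decompose p/2: N = q(1, U),  X1 = 1.
Bind N := q(1, U); substituting into the one remaining equation that mentions N gives: tree(4, tree(q(1, U), empty)) = tree(4, Y).
Bind X1 := 1; substituting into the one remaining equation that mentions X1 gives: tree(U, q(mk(0, q(4, empty)), T)) = tree(tree(q(4, empty), q(1, P)), q(T, P)).
Decompose tree/2: 4 = 4,  tree(q(1, U), empty) = Y.
Delete trivial equation 4 = 4.
Bind Y := tree(q(1, U), empty); no other remaining equation mentions Y.
Decompose tree/2: U = tree(q(4, empty), q(1, P)),  q(mk(0, q(4, empty)), T) = q(T, P).
Bind U := tree(q(4, empty), q(1, P)); no other remaining equation mentions U. Substituting into the earlier bindings gives N := q(1, tree(q(4, empty), q(1, P))), Y := tree(q(1, tree(q(4, empty), q(1, P))), empty).
Decompose q/2: mk(0, q(4, empty)) = T,  T = P.
Bind T := mk(0, q(4, empty)); substituting into the remaining equation gives: mk(0, q(4, empty)) = P.
Bind P := mk(0, q(4, empty)). Substituting into the earlier bindings gives B := tree(0, p(mk(0, q(4, empty)), 1)), N := q(1, tree(q(4, empty), q(1, mk(0, q(4, empty))))), Y := tree(q(1, tree(q(4, empty), q(1, mk(0, q(4, empty))))), empty), U := tree(q(4, empty), q(1, mk(0, q(4, empty)))).
MGU = { A -> p(empty, empty), B -> tree(0, p(mk(0, q(4, empty)), 1)), Y1 -> 1, N -> q(1, tree(q(4, empty), q(1, mk(0, q(4, empty))))), X1 -> 1, Y -> tree(q(1, tree(q(4, empty), q(1, mk(0, q(4, empty))))), empty), U -> tree(q(4, empty), q(1, mk(0, q(4, empty)))), T -> mk(0, q(4, empty)), P -> mk(0, q(4, empty)) }, so Y -> tree(q(1, tree(q(4, empty), q(1, mk(0, q(4, empty))))), empty).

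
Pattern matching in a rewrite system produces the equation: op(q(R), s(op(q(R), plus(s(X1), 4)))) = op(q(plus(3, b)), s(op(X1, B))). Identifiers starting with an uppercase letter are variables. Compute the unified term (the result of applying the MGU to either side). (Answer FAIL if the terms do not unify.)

op(q(plus(3, b)), s(op(q(plus(3, b)), plus(s(q(plus(3, b))), 4))))

Decompose op/2: q(R) = q(plus(3, b)),  s(op(q(R), plus(s(X1), 4))) = s(op(X1, B)).
Decompose q/1: R = plus(3, b).
Bind R := plus(3, b); substituting into the remaining equation gives: s(op(q(plus(3, b)), plus(s(X1), 4))) = s(op(X1, B)).
Decompose s/1: op(q(plus(3, b)), plus(s(X1), 4)) = op(X1, B).
Decompose op/2: q(plus(3, b)) = X1,  plus(s(X1), 4) = B.
Bind X1 := q(plus(3, b)); substituting into the remaining equation gives: plus(s(q(plus(3, b))), 4) = B.
Bind B := plus(s(q(plus(3, b))), 4).
Applying the MGU to either side gives op(q(plus(3, b)), s(op(q(plus(3, b)), plus(s(q(plus(3, b))), 4)))).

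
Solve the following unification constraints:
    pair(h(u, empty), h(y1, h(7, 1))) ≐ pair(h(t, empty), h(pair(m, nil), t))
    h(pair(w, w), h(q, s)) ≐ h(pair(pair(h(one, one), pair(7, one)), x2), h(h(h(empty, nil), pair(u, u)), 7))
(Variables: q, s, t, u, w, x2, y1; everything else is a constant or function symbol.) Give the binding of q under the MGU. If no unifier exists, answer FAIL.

Decompose pair/2: h(u, empty) ≐ h(t, empty),  h(y1, h(7, 1)) ≐ h(pair(m, nil), t).
Decompose h/2: u ≐ t,  empty ≐ empty.
Bind u := t; substituting into the one remaining equation that mentions u gives: h(pair(w, w), h(q, s)) ≐ h(pair(pair(h(one, one), pair(7, one)), x2), h(h(h(empty, nil), pair(t, t)), 7)).
Delete trivial equation empty ≐ empty.
Decompose h/2: y1 ≐ pair(m, nil),  h(7, 1) ≐ t.
Bind y1 := pair(m, nil); no other remaining equation mentions y1.
Bind t := h(7, 1); substituting into the remaining equation gives: h(pair(w, w), h(q, s)) ≐ h(pair(pair(h(one, one), pair(7, one)), x2), h(h(h(empty, nil), pair(h(7, 1), h(7, 1))), 7)). Substituting into the earlier binding gives u := h(7, 1).
Decompose h/2: pair(w, w) ≐ pair(pair(h(one, one), pair(7, one)), x2),  h(q, s) ≐ h(h(h(empty, nil), pair(h(7, 1), h(7, 1))), 7).
Decompose pair/2: w ≐ pair(h(one, one), pair(7, one)),  w ≐ x2.
Bind w := pair(h(one, one), pair(7, one)); substituting into the one remaining equation that mentions w gives: pair(h(one, one), pair(7, one)) ≐ x2.
Bind x2 := pair(h(one, one), pair(7, one)); no other remaining equation mentions x2.
Decompose h/2: q ≐ h(h(empty, nil), pair(h(7, 1), h(7, 1))),  s ≐ 7.
Bind q := h(h(empty, nil), pair(h(7, 1), h(7, 1))); no other remaining equation mentions q.
Bind s := 7.
MGU = { u ↦ h(7, 1), y1 ↦ pair(m, nil), t ↦ h(7, 1), w ↦ pair(h(one, one), pair(7, one)), x2 ↦ pair(h(one, one), pair(7, one)), q ↦ h(h(empty, nil), pair(h(7, 1), h(7, 1))), s ↦ 7 }, so q ↦ h(h(empty, nil), pair(h(7, 1), h(7, 1))).

h(h(empty, nil), pair(h(7, 1), h(7, 1)))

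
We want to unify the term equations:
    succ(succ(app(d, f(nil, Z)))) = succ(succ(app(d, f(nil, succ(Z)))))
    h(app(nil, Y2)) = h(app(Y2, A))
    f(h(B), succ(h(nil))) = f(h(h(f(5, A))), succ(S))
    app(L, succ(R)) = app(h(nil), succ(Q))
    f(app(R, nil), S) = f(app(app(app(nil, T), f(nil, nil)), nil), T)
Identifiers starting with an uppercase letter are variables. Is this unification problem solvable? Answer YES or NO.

Decompose succ/1: succ(app(d, f(nil, Z))) = succ(app(d, f(nil, succ(Z)))).
Decompose succ/1: app(d, f(nil, Z)) = app(d, f(nil, succ(Z))).
Decompose app/2: d = d,  f(nil, Z) = f(nil, succ(Z)).
Delete trivial equation d = d.
Decompose f/2: nil = nil,  Z = succ(Z).
Delete trivial equation nil = nil.
Occurs check fails: Z occurs in succ(Z); the equation Z = succ(Z) has no finite solution.

NO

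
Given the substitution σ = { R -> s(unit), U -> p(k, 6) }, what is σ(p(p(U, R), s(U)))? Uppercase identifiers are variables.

p(p(p(k, 6), s(unit)), s(p(k, 6)))

Replace each occurrence of R with s(unit).
Replace each occurrence of U with p(k, 6).
Result: p(p(p(k, 6), s(unit)), s(p(k, 6))).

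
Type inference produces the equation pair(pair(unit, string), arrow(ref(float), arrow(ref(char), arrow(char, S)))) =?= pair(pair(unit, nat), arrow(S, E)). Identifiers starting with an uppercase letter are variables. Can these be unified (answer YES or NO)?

Decompose pair/2: pair(unit, string) =?= pair(unit, nat),  arrow(ref(float), arrow(ref(char), arrow(char, S))) =?= arrow(S, E).
Decompose pair/2: unit =?= unit,  string =?= nat.
Delete trivial equation unit =?= unit.
Clash: constants string and nat differ; no unifier exists.

NO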